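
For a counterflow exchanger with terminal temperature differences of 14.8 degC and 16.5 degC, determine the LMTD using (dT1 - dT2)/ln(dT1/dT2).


LMTD = (dT1 - dT2) / ln(dT1/dT2)
= (14.8 - 16.5) / ln(14.8 / 16.5) = -1.7 / -0.108733 = 15.63

15.63 degC


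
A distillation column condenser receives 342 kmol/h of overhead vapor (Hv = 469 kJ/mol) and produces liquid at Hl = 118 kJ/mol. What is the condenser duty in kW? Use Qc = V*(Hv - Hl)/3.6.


Qc = 342 * (469 - 118) / 3.6 = 342 * 351 / 3.6 = 33340

33340 kW


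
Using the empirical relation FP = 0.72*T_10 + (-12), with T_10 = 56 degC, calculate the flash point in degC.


FP = 0.72 * 56 + (-12) = 28.32

28.32 degC


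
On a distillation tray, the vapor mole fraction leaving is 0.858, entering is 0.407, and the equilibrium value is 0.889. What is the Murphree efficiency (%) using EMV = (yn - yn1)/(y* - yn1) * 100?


Murphree vapor efficiency: EMV = (y_n - y_(n-1)) / (y*_n - y_(n-1)) * 100
EMV = (0.858 - 0.407) / (0.889 - 0.407) * 100 = 0.451 / 0.482 * 100 = 93.57

93.57 %


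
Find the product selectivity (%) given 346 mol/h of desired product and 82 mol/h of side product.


Selectivity = desired / (desired + undesired) * 100
Total products = 346 + 82 = 428 mol/h
S = 346 / 428 * 100
= 0.8084 * 100
= 80.84 %

80.84 %


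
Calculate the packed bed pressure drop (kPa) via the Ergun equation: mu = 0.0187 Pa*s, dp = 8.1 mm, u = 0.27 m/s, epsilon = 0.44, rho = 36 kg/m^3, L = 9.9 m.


dp = 8.1 mm = 0.0081 m
Viscous term = 150*0.0187*0.27*(1-0.44)^2 / (0.0081^2*0.44^3) = 42495.7
Inertial term = 1.75*36*0.27^2*(1-0.44) / (0.0081*0.44^3) = 3727.46
dP/L = 42495.7 + 3727.46 = 46223.2 Pa/m
dP = 46223.2 * 9.9 / 1000 = 457.6 kPa

457.6 kPa


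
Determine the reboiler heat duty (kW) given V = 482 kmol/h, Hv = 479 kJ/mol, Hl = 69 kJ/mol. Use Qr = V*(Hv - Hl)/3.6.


Qr = 482 * (479 - 69) / 3.6 = 482 * 410 / 3.6 = 54890

54890 kW


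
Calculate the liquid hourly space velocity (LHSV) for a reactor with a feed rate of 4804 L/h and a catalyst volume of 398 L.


LHSV = volumetric feed rate / catalyst volume
= 4804 L/h / 398 L
= 12.07 h^-1

12.07 h^-1


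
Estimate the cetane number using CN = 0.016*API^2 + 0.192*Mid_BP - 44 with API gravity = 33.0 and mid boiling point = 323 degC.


CN = 0.016 * 33.0^2 + 0.192 * 323 - 44
CN = 17.424 + 62.016 - 44 = 35.44

35.44


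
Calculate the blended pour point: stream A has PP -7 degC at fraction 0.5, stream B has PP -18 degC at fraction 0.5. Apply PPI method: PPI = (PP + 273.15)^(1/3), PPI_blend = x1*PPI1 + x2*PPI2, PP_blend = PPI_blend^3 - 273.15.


PPI_1 = (-7 + 273.15)^(1/3) = 6.432436
PPI_2 = (-18 + 273.15)^(1/3) = 6.342569
PPI_blend = 0.5 * 6.432436 + 0.5 * 6.342569 = 6.387503
PP_blend = 6.387503^3 - 273.15 = 260.6114 - 273.15 = -12.54

-12.54 degC


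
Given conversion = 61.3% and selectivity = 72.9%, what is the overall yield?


Overall yield = conversion (%) * selectivity (%) / 100
Conversion = 61.3%, Selectivity = 72.9%
Y = 61.3 * 72.9 / 100
= 44.6877 %

44.6877 %


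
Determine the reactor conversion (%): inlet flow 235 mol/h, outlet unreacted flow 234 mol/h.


X = (F_in - F_out) / F_in * 100
Moles reacted = 235 - 234 = 1
X = 1 / 235 * 100
= 0.004255 * 100
= 0.4255 %

0.4255 %


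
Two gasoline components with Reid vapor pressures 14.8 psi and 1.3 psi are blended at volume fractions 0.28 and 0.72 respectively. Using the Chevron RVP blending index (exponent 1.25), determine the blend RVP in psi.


Chevron index: RVP_blend = (sum xi*RVPi^1.25)^(1/1.25)
RVP^1.25 terms: 0.28 * 14.8^1.25 + 0.72 * 1.3^1.25 = 9.12748
RVP_blend = 9.12748^(1/1.25) = 5.865

5.865 psi


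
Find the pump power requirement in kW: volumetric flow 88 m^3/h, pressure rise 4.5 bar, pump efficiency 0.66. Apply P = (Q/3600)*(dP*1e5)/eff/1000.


Q = 88 / 3600 = 0.0244444 m^3/s
P = 0.0244444 * (4.5 * 1e5) / 0.66 / 1000 = 16.67

16.67 kW


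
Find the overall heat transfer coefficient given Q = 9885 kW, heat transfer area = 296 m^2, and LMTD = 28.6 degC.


From Q = U*A*LMTD, U = Q / (A * LMTD)
U = 9885 / (296 * 28.6) = 9885 / 8465.6 = 1.168

1.168 kW/(m^2*K)


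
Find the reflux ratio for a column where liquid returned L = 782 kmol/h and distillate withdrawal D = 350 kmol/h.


Reflux ratio definition: R = L / D (liquid returned / distillate withdrawn)
L = 782 kmol/h, D = 350 kmol/h
R = 782 / 350 = 2.234

2.234


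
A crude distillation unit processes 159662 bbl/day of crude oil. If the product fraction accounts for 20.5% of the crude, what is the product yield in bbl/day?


Crude throughput = 159662 bbl/day
Fraction yield = 20.5%
yield = throughput * fraction / 100
yield = 159662 * 20.5 / 100 = 32730.71

32730.71 bbl/day


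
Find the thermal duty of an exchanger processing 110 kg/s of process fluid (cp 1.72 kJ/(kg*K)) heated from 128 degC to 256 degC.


Q = m_dot * cp * delta_T
delta_T = 256 - 128 = 128 K
Q = 110 * 1.72 * 128
= 189.2 * 128
= 24217.6 kW

24217.6 kW


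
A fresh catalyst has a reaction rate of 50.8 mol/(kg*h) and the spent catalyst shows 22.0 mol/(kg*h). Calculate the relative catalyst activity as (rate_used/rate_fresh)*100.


Activity (%) = (rate_used / rate_fresh) * 100
rate_used = 22.0, rate_fresh = 50.8
= (22.0 / 50.8) * 100
= 0.4331 * 100 = 43.31

43.31 %


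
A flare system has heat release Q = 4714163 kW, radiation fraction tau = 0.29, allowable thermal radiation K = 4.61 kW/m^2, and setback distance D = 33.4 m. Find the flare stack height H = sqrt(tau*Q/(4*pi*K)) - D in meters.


tau*Q/(4*pi*K) = 0.29 * 4714163 / (4 * pi * 4.61) = 23598.9
sqrt(23598.9) = 153.619
H = 153.619 - 33.4 = 120.2

120.2 m


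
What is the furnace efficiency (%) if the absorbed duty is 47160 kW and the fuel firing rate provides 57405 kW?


Furnace efficiency = Q_absorbed / Q_fuel * 100
= 47160 / 57405 * 100 = 82.15

82.15 %


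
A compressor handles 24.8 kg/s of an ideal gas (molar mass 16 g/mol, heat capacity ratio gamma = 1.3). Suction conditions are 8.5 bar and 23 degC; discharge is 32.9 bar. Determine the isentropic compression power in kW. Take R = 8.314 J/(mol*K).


Isentropic work: W = m*(gamma/(gamma-1))*(R*T1/MW)*((P2/P1)^((gamma-1)/gamma) - 1)
T1 = 23 + 273.15 = 296.15 K
Pressure ratio = 32.9 / 8.5 = 3.87059
Exponent = (1.3 - 1)/1.3 = 0.230769
(P2/P1)^exp - 1 = 3.87059^0.230769 - 1 = 0.366598
W = 24.8 * 1.3 / 0.3 * 8.314 * 296.15 / 16 * 0.366598 = 6063

6063 kW


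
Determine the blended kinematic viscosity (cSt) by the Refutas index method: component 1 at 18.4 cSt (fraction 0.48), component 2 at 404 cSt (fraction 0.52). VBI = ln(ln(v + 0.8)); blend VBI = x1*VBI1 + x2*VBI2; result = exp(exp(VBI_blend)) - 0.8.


Refutas method: VBN_i = 14.534*ln(ln(visc_i + 0.8)) + 10.975, blended linearly by mass fraction; since VBN is linear in VBI_i = ln(ln(visc_i + 0.8)) and the fractions sum to 1, blend VBI directly: visc = exp(exp(VBI_blend)) - 0.8
VBI_1 = ln(ln(18.4 + 0.8)) = 1.08347
VBI_2 = ln(ln(404 + 0.8)) = 1.79232
VBI_blend = 0.48 * 1.08347 + 0.52 * 1.79232 = 1.45207
visc_blend = exp(exp(1.45207)) - 0.8 = 70.86

70.86 cSt


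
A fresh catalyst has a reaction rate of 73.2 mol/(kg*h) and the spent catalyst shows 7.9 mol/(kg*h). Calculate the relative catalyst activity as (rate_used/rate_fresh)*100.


Activity (%) = (rate_used / rate_fresh) * 100
rate_used = 7.9, rate_fresh = 73.2
= (7.9 / 73.2) * 100
= 0.1079 * 100 = 10.79

10.79 %


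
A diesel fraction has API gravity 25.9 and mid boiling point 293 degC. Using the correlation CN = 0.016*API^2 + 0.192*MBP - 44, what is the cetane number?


CN = 0.016 * 25.9^2 + 0.192 * 293 - 44
CN = 10.73296 + 56.256 - 44 = 22.98896

22.98896


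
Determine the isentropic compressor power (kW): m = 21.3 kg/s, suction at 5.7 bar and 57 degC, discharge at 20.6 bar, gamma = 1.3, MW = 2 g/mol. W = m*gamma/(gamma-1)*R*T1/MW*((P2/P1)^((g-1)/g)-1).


Isentropic work: W = m*(gamma/(gamma-1))*(R*T1/MW)*((P2/P1)^((gamma-1)/gamma) - 1)
T1 = 57 + 273.15 = 330.15 K
Pressure ratio = 20.6 / 5.7 = 3.61404
Exponent = (1.3 - 1)/1.3 = 0.230769
(P2/P1)^exp - 1 = 3.61404^0.230769 - 1 = 0.34514
W = 21.3 * 1.3 / 0.3 * 8.314 * 330.15 / 2 * 0.34514 = 43720

43720 kW


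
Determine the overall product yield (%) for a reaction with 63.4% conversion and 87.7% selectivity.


Overall yield = conversion (%) * selectivity (%) / 100
Conversion = 63.4%, Selectivity = 87.7%
Y = 63.4 * 87.7 / 100
= 55.6018 %

55.6018 %


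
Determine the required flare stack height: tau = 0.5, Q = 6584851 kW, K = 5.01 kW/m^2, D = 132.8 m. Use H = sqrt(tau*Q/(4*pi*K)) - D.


tau*Q/(4*pi*K) = 0.5 * 6584851 / (4 * pi * 5.01) = 52296
sqrt(52296) = 228.683
H = 228.683 - 132.8 = 95.88

95.88 m


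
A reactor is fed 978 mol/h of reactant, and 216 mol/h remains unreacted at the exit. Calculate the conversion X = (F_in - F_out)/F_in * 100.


X = (F_in - F_out) / F_in * 100
Moles reacted = 978 - 216 = 762
X = 762 / 978 * 100
= 0.7791 * 100
= 77.91 %

77.91 %


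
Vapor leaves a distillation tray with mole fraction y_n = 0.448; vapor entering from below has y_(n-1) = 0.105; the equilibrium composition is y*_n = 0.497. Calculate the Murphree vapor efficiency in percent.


Murphree vapor efficiency: EMV = (y_n - y_(n-1)) / (y*_n - y_(n-1)) * 100
EMV = (0.448 - 0.105) / (0.497 - 0.105) * 100 = 0.343 / 0.392 * 100 = 87.50

87.50 %


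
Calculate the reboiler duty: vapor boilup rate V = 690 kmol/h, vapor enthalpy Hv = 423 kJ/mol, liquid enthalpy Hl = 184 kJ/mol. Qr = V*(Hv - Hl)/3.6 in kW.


Qr = 690 * (423 - 184) / 3.6 = 690 * 239 / 3.6 = 45810

45810 kW


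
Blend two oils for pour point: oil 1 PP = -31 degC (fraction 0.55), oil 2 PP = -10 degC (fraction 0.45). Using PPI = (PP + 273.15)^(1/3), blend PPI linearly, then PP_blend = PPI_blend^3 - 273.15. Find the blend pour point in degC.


PPI_1 = (-31 + 273.15)^(1/3) = 6.232967
PPI_2 = (-10 + 273.15)^(1/3) = 6.408176
PPI_blend = 0.55 * 6.232967 + 0.45 * 6.408176 = 6.311811
PP_blend = 6.311811^3 - 273.15 = 251.456 - 273.15 = -21.69

-21.69 degC


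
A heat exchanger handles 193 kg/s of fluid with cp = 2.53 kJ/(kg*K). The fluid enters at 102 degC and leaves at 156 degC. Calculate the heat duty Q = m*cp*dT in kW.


Q = m_dot * cp * delta_T
delta_T = 156 - 102 = 54 K
Q = 193 * 2.53 * 54
= 488.29 * 54
= 26367.66 kW

26367.66 kW


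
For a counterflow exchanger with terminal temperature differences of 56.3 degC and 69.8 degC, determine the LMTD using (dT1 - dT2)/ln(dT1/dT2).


LMTD = (dT1 - dT2) / ln(dT1/dT2)
= (56.3 - 69.8) / ln(56.3 / 69.8) = -13.5 / -0.214939 = 62.81

62.81 degC


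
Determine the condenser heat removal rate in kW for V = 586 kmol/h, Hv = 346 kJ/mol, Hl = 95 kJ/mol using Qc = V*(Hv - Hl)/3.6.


Qc = 586 * (346 - 95) / 3.6 = 586 * 251 / 3.6 = 40860

40860 kW


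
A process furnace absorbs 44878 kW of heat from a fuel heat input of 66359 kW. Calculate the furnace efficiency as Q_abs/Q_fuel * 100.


Furnace efficiency = Q_absorbed / Q_fuel * 100
= 44878 / 66359 * 100 = 67.63

67.63 %


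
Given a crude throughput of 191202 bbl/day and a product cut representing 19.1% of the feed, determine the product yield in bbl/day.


Crude throughput = 191202 bbl/day
Fraction yield = 19.1%
yield = throughput * fraction / 100
yield = 191202 * 19.1 / 100 = 36519.582

36519.582 bbl/day


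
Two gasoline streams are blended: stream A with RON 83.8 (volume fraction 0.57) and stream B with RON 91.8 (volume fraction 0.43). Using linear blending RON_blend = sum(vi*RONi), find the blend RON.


Linear blending: RON_blend = sum(vi * RONi)
Contribution 1: 0.57 * 83.8 = 47.766
Contribution 2: 0.43 * 91.8 = 39.474
RON_blend = 47.766 + 39.474 = 87.24

87.24


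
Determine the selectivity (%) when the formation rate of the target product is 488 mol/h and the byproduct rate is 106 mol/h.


Selectivity = desired / (desired + undesired) * 100
Total products = 488 + 106 = 594 mol/h
S = 488 / 594 * 100
= 0.8215 * 100
= 82.15 %

82.15 %


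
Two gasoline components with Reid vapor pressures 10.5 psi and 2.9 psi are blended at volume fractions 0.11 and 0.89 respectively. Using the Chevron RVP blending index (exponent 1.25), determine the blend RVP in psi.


Chevron index: RVP_blend = (sum xi*RVPi^1.25)^(1/1.25)
RVP^1.25 terms: 0.11 * 10.5^1.25 + 0.89 * 2.9^1.25 = 5.44724
RVP_blend = 5.44724^(1/1.25) = 3.881

3.881 psi


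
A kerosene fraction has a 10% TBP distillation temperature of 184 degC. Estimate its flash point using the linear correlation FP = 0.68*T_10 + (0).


FP = 0.68 * 184 + (0) = 125.12

125.12 degC


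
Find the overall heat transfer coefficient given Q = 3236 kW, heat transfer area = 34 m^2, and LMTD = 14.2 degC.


From Q = U*A*LMTD, U = Q / (A * LMTD)
U = 3236 / (34 * 14.2) = 3236 / 482.8 = 6.703

6.703 kW/(m^2*K)


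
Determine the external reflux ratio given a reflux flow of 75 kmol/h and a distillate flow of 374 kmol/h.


Reflux ratio definition: R = L / D (liquid returned / distillate withdrawn)
L = 75 kmol/h, D = 374 kmol/h
R = 75 / 374 = 0.2005

0.2005


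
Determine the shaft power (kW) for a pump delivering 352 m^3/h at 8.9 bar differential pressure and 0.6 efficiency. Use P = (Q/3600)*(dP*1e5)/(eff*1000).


Q = 352 / 3600 = 0.0977778 m^3/s
P = 0.0977778 * (8.9 * 1e5) / 0.6 / 1000 = 145.0

145.0 kW


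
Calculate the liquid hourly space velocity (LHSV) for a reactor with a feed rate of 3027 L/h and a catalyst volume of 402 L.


LHSV = volumetric feed rate / catalyst volume
= 3027 L/h / 402 L
= 7.530 h^-1

7.530 h^-1


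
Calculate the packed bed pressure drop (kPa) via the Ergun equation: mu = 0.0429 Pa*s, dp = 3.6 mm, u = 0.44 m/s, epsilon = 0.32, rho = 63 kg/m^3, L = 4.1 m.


dp = 3.6 mm = 0.0036 m
Viscous term = 150*0.0429*0.44*(1-0.32)^2 / (0.0036^2*0.32^3) = 3082930
Inertial term = 1.75*63*0.44^2*(1-0.32) / (0.0036*0.32^3) = 123038
dP/L = 3082930 + 123038 = 3205970 Pa/m
dP = 3205970 * 4.1 / 1000 = 13140 kPa

13140 kPa


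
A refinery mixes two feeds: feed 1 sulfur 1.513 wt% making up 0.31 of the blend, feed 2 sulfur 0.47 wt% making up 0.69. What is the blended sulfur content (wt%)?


Linear sulfur blending: S_blend = x1*S1 + x2*S2
Contribution 1: 0.31 * 1.513 = 0.46903 wt%
Contribution 2: 0.69 * 0.47 = 0.3243 wt%
S_blend = 0.46903 + 0.3243 = 0.79333

0.79333 wt%


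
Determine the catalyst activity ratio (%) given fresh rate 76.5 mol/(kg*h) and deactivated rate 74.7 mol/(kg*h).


Activity (%) = (rate_used / rate_fresh) * 100
rate_used = 74.7, rate_fresh = 76.5
= (74.7 / 76.5) * 100
= 0.9765 * 100 = 97.65

97.65 %


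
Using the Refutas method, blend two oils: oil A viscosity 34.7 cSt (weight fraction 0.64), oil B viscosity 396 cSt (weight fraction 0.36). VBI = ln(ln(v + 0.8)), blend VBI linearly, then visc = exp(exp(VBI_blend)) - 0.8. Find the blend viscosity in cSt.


Refutas method: VBN_i = 14.534*ln(ln(visc_i + 0.8)) + 10.975, blended linearly by mass fraction; since VBN is linear in VBI_i = ln(ln(visc_i + 0.8)) and the fractions sum to 1, blend VBI directly: visc = exp(exp(VBI_blend)) - 0.8
VBI_1 = ln(ln(34.7 + 0.8)) = 1.27243
VBI_2 = ln(ln(396 + 0.8)) = 1.78899
VBI_blend = 0.64 * 1.27243 + 0.36 * 1.78899 = 1.45839
visc_blend = exp(exp(1.45839)) - 0.8 = 72.83

72.83 cSt


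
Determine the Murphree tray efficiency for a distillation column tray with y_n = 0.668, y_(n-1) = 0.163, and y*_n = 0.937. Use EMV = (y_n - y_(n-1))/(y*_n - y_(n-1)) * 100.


Murphree vapor efficiency: EMV = (y_n - y_(n-1)) / (y*_n - y_(n-1)) * 100
EMV = (0.668 - 0.163) / (0.937 - 0.163) * 100 = 0.505 / 0.774 * 100 = 65.25

65.25 %


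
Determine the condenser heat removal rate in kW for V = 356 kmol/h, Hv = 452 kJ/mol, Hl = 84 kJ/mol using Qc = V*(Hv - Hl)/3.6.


Qc = 356 * (452 - 84) / 3.6 = 356 * 368 / 3.6 = 36390

36390 kW


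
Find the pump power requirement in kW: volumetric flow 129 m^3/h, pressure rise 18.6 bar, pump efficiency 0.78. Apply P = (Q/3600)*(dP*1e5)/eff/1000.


Q = 129 / 3600 = 0.0358333 m^3/s
P = 0.0358333 * (18.6 * 1e5) / 0.78 / 1000 = 85.45

85.45 kW


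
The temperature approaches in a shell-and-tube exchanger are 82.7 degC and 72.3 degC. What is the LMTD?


LMTD = (dT1 - dT2) / ln(dT1/dT2)
= (82.7 - 72.3) / ln(82.7 / 72.3) = 10.4 / 0.134395 = 77.38

77.38 degC


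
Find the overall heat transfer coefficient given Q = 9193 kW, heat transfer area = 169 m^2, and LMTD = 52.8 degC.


From Q = U*A*LMTD, U = Q / (A * LMTD)
U = 9193 / (169 * 52.8) = 9193 / 8923.2 = 1.030

1.030 kW/(m^2*K)


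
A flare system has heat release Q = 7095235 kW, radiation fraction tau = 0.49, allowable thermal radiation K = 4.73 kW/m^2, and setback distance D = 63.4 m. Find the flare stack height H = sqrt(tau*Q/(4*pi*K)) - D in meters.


tau*Q/(4*pi*K) = 0.49 * 7095235 / (4 * pi * 4.73) = 58491.4
sqrt(58491.4) = 241.85
H = 241.85 - 63.4 = 178.4

178.4 m


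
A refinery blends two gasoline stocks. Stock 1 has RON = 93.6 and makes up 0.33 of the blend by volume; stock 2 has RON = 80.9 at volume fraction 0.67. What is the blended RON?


Linear blending: RON_blend = sum(vi * RONi)
Contribution 1: 0.33 * 93.6 = 30.888
Contribution 2: 0.67 * 80.9 = 54.203
RON_blend = 30.888 + 54.203 = 85.091

85.091


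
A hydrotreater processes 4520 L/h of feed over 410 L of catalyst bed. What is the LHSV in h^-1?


LHSV = volumetric feed rate / catalyst volume
= 4520 L/h / 410 L
= 11.02 h^-1

11.02 h^-1


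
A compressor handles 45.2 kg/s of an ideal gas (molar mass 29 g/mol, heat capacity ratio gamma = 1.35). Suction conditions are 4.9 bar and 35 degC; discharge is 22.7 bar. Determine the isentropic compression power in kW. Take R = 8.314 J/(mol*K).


Isentropic work: W = m*(gamma/(gamma-1))*(R*T1/MW)*((P2/P1)^((gamma-1)/gamma) - 1)
T1 = 35 + 273.15 = 308.15 K
Pressure ratio = 22.7 / 4.9 = 4.63265
Exponent = (1.35 - 1)/1.35 = 0.259259
(P2/P1)^exp - 1 = 4.63265^0.259259 - 1 = 0.488066
W = 45.2 * 1.35 / 0.35 * 8.314 * 308.15 / 29 * 0.488066 = 7517

7517 kW


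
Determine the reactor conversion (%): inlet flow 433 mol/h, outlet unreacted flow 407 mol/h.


X = (F_in - F_out) / F_in * 100
Moles reacted = 433 - 407 = 26
X = 26 / 433 * 100
= 0.06005 * 100
= 6.005 %

6.005 %


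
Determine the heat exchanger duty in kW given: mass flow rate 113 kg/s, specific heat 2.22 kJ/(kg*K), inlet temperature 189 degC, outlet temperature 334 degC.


Q = m_dot * cp * delta_T
delta_T = 334 - 189 = 145 K
Q = 113 * 2.22 * 145
= 250.86 * 145
= 36374.7 kW

36374.7 kW


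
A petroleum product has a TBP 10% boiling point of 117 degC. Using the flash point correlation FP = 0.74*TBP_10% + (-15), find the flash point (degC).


FP = 0.74 * 117 + (-15) = 71.58

71.58 degC


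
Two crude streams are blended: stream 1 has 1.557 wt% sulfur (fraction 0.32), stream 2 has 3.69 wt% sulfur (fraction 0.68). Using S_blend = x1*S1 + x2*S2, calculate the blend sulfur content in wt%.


Linear sulfur blending: S_blend = x1*S1 + x2*S2
Contribution 1: 0.32 * 1.557 = 0.49824 wt%
Contribution 2: 0.68 * 3.69 = 2.5092 wt%
S_blend = 0.49824 + 2.5092 = 3.00744

3.00744 wt%


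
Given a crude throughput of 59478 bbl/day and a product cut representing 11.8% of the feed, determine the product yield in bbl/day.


Crude throughput = 59478 bbl/day
Fraction yield = 11.8%
yield = throughput * fraction / 100
yield = 59478 * 11.8 / 100 = 7018.404

7018.404 bbl/day


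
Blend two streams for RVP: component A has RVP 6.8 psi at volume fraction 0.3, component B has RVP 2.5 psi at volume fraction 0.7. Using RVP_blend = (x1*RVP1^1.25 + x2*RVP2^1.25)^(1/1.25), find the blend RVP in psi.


Chevron index: RVP_blend = (sum xi*RVPi^1.25)^(1/1.25)
RVP^1.25 terms: 0.3 * 6.8^1.25 + 0.7 * 2.5^1.25 = 5.49476
RVP_blend = 5.49476^(1/1.25) = 3.908

3.908 psi


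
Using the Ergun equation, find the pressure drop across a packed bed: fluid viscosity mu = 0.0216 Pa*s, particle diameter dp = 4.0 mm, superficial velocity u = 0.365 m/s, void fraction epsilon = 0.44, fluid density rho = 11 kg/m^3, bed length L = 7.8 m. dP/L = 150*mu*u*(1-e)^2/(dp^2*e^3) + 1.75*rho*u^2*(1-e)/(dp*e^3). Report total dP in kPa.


dp = 4.0 mm = 0.004 m
Viscous term = 150*0.0216*0.365*(1-0.44)^2 / (0.004^2*0.44^3) = 272105
Inertial term = 1.75*11*0.365^2*(1-0.44) / (0.004*0.44^3) = 4214.89
dP/L = 272105 + 4214.89 = 276320 Pa/m
dP = 276320 * 7.8 / 1000 = 2155 kPa

2155 kPa


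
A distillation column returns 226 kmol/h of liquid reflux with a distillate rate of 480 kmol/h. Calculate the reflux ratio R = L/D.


Reflux ratio definition: R = L / D (liquid returned / distillate withdrawn)
L = 226 kmol/h, D = 480 kmol/h
R = 226 / 480 = 0.4708

0.4708


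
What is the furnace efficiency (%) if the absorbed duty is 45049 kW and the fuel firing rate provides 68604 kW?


Furnace efficiency = Q_absorbed / Q_fuel * 100
= 45049 / 68604 * 100 = 65.67

65.67 %


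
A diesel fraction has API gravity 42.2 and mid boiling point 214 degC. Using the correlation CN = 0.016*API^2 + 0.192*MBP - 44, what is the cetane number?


CN = 0.016 * 42.2^2 + 0.192 * 214 - 44
CN = 28.49344 + 41.088 - 44 = 25.58144

25.58144


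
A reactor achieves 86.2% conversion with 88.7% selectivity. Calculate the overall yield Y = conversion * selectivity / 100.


Overall yield = conversion (%) * selectivity (%) / 100
Conversion = 86.2%, Selectivity = 88.7%
Y = 86.2 * 88.7 / 100
= 76.4594 %

76.4594 %


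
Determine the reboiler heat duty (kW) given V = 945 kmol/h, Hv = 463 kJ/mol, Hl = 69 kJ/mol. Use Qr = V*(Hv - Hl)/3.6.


Qr = 945 * (463 - 69) / 3.6 = 945 * 394 / 3.6 = 103400

103400 kW


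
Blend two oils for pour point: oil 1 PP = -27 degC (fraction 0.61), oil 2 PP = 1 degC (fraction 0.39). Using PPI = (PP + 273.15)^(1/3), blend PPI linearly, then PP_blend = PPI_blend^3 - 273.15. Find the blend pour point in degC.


PPI_1 = (-27 + 273.15)^(1/3) = 6.2671
PPI_2 = (1 + 273.15)^(1/3) = 6.49625
PPI_blend = 0.61 * 6.2671 + 0.39 * 6.49625 = 6.356469
PP_blend = 6.356469^3 - 273.15 = 256.8312 - 273.15 = -16.32

-16.32 degC


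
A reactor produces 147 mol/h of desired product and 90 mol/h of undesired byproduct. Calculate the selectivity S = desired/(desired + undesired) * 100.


Selectivity = desired / (desired + undesired) * 100
Total products = 147 + 90 = 237 mol/h
S = 147 / 237 * 100
= 0.6203 * 100
= 62.03 %

62.03 %


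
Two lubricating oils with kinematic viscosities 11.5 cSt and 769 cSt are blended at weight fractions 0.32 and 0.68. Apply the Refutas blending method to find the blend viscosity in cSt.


Refutas method: VBN_i = 14.534*ln(ln(visc_i + 0.8)) + 10.975, blended linearly by mass fraction; since VBN is linear in VBI_i = ln(ln(visc_i + 0.8)) and the fractions sum to 1, blend VBI directly: visc = exp(exp(VBI_blend)) - 0.8
VBI_1 = ln(ln(11.5 + 0.8)) = 0.920123
VBI_2 = ln(ln(769 + 0.8)) = 1.89403
VBI_blend = 0.32 * 0.920123 + 0.68 * 1.89403 = 1.58238
visc_blend = exp(exp(1.58238)) - 0.8 = 129.1

129.1 cSt


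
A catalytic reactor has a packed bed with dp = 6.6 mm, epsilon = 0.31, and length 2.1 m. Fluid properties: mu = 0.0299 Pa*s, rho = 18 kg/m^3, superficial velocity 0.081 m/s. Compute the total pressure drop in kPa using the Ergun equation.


dp = 6.6 mm = 0.0066 m
Viscous term = 150*0.0299*0.081*(1-0.31)^2 / (0.0066^2*0.31^3) = 133282
Inertial term = 1.75*18*0.081^2*(1-0.31) / (0.0066*0.31^3) = 725.272
dP/L = 133282 + 725.272 = 134007 Pa/m
dP = 134007 * 2.1 / 1000 = 281.4 kPa

281.4 kPa


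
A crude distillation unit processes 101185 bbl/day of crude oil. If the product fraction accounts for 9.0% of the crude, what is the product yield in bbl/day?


Crude throughput = 101185 bbl/day
Fraction yield = 9.0%
yield = throughput * fraction / 100
yield = 101185 * 9.0 / 100 = 9106.65

9106.65 bbl/day


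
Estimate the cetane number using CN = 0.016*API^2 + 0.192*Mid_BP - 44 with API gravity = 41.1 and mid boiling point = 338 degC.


CN = 0.016 * 41.1^2 + 0.192 * 338 - 44
CN = 27.02736 + 64.896 - 44 = 47.92336

47.92336


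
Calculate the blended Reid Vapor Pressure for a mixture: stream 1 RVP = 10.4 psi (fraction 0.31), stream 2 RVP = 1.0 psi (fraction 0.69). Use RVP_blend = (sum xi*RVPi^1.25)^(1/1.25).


Chevron index: RVP_blend = (sum xi*RVPi^1.25)^(1/1.25)
RVP^1.25 terms: 0.31 * 10.4^1.25 + 0.69 * 1.0^1.25 = 6.47966
RVP_blend = 6.47966^(1/1.25) = 4.459

4.459 psi


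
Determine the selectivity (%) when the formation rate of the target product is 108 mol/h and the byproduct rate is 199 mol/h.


Selectivity = desired / (desired + undesired) * 100
Total products = 108 + 199 = 307 mol/h
S = 108 / 307 * 100
= 0.3518 * 100
= 35.18 %

35.18 %


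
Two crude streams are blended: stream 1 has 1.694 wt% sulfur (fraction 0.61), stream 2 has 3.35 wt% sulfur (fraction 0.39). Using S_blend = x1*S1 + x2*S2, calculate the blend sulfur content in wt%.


Linear sulfur blending: S_blend = x1*S1 + x2*S2
Contribution 1: 0.61 * 1.694 = 1.03334 wt%
Contribution 2: 0.39 * 3.35 = 1.3065 wt%
S_blend = 1.03334 + 1.3065 = 2.33984

2.33984 wt%


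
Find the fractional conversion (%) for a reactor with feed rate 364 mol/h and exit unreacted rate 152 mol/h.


X = (F_in - F_out) / F_in * 100
Moles reacted = 364 - 152 = 212
X = 212 / 364 * 100
= 0.5824 * 100
= 58.24 %

58.24 %


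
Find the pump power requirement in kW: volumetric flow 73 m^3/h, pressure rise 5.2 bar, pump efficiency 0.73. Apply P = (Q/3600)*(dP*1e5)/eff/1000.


Q = 73 / 3600 = 0.0202778 m^3/s
P = 0.0202778 * (5.2 * 1e5) / 0.73 / 1000 = 14.44

14.44 kW


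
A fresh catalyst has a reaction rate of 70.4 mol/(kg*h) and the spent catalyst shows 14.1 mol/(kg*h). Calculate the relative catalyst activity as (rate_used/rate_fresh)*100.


Activity (%) = (rate_used / rate_fresh) * 100
rate_used = 14.1, rate_fresh = 70.4
= (14.1 / 70.4) * 100
= 0.2003 * 100 = 20.03

20.03 %


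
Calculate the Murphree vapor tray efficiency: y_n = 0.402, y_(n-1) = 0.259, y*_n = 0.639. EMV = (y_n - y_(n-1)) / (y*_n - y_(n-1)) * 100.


Murphree vapor efficiency: EMV = (y_n - y_(n-1)) / (y*_n - y_(n-1)) * 100
EMV = (0.402 - 0.259) / (0.639 - 0.259) * 100 = 0.143 / 0.38 * 100 = 37.63

37.63 %


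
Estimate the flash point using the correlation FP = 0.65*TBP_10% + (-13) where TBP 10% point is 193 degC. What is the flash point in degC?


FP = 0.65 * 193 + (-13) = 112.45

112.45 degC


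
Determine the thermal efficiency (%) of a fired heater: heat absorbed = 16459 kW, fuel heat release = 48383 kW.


Furnace efficiency = Q_absorbed / Q_fuel * 100
= 16459 / 48383 * 100 = 34.02

34.02 %


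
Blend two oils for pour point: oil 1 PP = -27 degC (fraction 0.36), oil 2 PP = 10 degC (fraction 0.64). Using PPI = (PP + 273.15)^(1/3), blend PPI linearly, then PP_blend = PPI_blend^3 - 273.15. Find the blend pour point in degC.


PPI_1 = (-27 + 273.15)^(1/3) = 6.2671
PPI_2 = (10 + 273.15)^(1/3) = 6.566574
PPI_blend = 0.36 * 6.2671 + 0.64 * 6.566574 = 6.458763
PP_blend = 6.458763^3 - 273.15 = 269.4313 - 273.15 = -3.72

-3.72 degC


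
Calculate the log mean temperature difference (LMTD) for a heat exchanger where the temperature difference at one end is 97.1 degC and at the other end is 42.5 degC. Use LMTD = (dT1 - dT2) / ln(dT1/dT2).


LMTD = (dT1 - dT2) / ln(dT1/dT2)
= (97.1 - 42.5) / ln(97.1 / 42.5) = 54.6 / 0.826237 = 66.08

66.08 degC


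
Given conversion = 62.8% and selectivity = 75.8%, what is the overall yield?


Overall yield = conversion (%) * selectivity (%) / 100
Conversion = 62.8%, Selectivity = 75.8%
Y = 62.8 * 75.8 / 100
= 47.6024 %

47.6024 %


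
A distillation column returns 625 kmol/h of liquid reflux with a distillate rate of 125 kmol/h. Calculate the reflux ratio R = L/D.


Reflux ratio definition: R = L / D (liquid returned / distillate withdrawn)
L = 625 kmol/h, D = 125 kmol/h
R = 625 / 125 = 5.000

5.000


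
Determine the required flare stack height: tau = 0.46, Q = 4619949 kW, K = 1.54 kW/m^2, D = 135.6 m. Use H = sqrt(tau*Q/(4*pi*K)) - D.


tau*Q/(4*pi*K) = 0.46 * 4619949 / (4 * pi * 1.54) = 109816
sqrt(109816) = 331.385
H = 331.385 - 135.6 = 195.8

195.8 m


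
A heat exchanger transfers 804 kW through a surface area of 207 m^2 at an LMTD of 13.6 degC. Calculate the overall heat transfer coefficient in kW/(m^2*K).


From Q = U*A*LMTD, U = Q / (A * LMTD)
U = 804 / (207 * 13.6) = 804 / 2815.2 = 0.2856

0.2856 kW/(m^2*K)


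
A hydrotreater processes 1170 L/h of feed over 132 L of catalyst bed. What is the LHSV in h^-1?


LHSV = volumetric feed rate / catalyst volume
= 1170 L/h / 132 L
= 8.864 h^-1

8.864 h^-1


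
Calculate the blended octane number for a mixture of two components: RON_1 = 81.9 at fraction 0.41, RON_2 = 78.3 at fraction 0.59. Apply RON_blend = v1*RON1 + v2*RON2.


Linear blending: RON_blend = sum(vi * RONi)
Contribution 1: 0.41 * 81.9 = 33.579
Contribution 2: 0.59 * 78.3 = 46.197
RON_blend = 33.579 + 46.197 = 79.776

79.776


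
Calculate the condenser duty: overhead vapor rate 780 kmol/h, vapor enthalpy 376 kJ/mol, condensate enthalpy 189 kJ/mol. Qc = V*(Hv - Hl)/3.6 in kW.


Qc = 780 * (376 - 189) / 3.6 = 780 * 187 / 3.6 = 40520

40520 kW


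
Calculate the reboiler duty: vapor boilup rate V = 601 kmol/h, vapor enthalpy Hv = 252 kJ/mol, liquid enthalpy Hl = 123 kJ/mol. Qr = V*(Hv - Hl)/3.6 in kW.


Qr = 601 * (252 - 123) / 3.6 = 601 * 129 / 3.6 = 21540

21540 kW


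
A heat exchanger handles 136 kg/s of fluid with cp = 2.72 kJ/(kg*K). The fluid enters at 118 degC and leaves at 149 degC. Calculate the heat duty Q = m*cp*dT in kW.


Q = m_dot * cp * delta_T
delta_T = 149 - 118 = 31 K
Q = 136 * 2.72 * 31
= 369.92 * 31
= 11467.52 kW

11467.52 kW


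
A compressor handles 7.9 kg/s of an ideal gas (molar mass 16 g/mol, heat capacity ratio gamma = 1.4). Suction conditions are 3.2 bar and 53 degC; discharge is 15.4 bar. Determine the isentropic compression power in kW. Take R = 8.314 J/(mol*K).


Isentropic work: W = m*(gamma/(gamma-1))*(R*T1/MW)*((P2/P1)^((gamma-1)/gamma) - 1)
T1 = 53 + 273.15 = 326.15 K
Pressure ratio = 15.4 / 3.2 = 4.8125
Exponent = (1.4 - 1)/1.4 = 0.285714
(P2/P1)^exp - 1 = 4.8125^0.285714 - 1 = 0.566617
W = 7.9 * 1.4 / 0.4 * 8.314 * 326.15 / 16 * 0.566617 = 2655

2655 kW


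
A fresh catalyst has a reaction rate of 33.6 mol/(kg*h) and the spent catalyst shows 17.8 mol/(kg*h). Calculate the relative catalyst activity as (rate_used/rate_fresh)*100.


Activity (%) = (rate_used / rate_fresh) * 100
rate_used = 17.8, rate_fresh = 33.6
= (17.8 / 33.6) * 100
= 0.5298 * 100 = 52.98

52.98 %


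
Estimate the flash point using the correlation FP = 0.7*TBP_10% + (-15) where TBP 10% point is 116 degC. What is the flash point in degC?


FP = 0.7 * 116 + (-15) = 66.2

66.2 degC


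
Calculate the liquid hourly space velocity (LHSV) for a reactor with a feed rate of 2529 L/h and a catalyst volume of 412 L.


LHSV = volumetric feed rate / catalyst volume
= 2529 L/h / 412 L
= 6.138 h^-1

6.138 h^-1


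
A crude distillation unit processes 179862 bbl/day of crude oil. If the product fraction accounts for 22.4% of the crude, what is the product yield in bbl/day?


Crude throughput = 179862 bbl/day
Fraction yield = 22.4%
yield = throughput * fraction / 100
yield = 179862 * 22.4 / 100 = 40289.088

40289.088 bbl/day


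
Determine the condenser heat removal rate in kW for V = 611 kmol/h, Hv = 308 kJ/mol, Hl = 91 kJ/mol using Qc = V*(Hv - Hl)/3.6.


Qc = 611 * (308 - 91) / 3.6 = 611 * 217 / 3.6 = 36830

36830 kW


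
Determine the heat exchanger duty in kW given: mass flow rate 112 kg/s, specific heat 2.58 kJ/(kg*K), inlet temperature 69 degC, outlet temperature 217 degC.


Q = m_dot * cp * delta_T
delta_T = 217 - 69 = 148 K
Q = 112 * 2.58 * 148
= 288.96 * 148
= 42766.08 kW

42766.08 kW


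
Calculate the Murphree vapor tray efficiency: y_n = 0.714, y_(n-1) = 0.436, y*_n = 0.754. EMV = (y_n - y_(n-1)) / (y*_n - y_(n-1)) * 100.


Murphree vapor efficiency: EMV = (y_n - y_(n-1)) / (y*_n - y_(n-1)) * 100
EMV = (0.714 - 0.436) / (0.754 - 0.436) * 100 = 0.278 / 0.318 * 100 = 87.42

87.42 %


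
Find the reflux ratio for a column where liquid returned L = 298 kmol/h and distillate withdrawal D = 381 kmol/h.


Reflux ratio definition: R = L / D (liquid returned / distillate withdrawn)
L = 298 kmol/h, D = 381 kmol/h
R = 298 / 381 = 0.7822

0.7822


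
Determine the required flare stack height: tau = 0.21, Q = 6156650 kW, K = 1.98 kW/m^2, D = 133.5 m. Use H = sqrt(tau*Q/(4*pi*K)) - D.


tau*Q/(4*pi*K) = 0.21 * 6156650 / (4 * pi * 1.98) = 51962.3
sqrt(51962.3) = 227.952
H = 227.952 - 133.5 = 94.45

94.45 m


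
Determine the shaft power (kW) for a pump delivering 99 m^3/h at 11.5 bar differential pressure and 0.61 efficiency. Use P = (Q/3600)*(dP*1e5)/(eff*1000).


Q = 99 / 3600 = 0.0275 m^3/s
P = 0.0275 * (11.5 * 1e5) / 0.61 / 1000 = 51.84

51.84 kW


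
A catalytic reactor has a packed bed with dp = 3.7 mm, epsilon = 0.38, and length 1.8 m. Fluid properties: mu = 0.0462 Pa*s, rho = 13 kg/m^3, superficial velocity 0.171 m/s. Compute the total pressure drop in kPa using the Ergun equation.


dp = 3.7 mm = 0.0037 m
Viscous term = 150*0.0462*0.171*(1-0.38)^2 / (0.0037^2*0.38^3) = 606399
Inertial term = 1.75*13*0.171^2*(1-0.38) / (0.0037*0.38^3) = 2031.48
dP/L = 606399 + 2031.48 = 608430 Pa/m
dP = 608430 * 1.8 / 1000 = 1095 kPa

1095 kPa


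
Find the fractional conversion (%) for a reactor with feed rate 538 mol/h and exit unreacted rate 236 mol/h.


X = (F_in - F_out) / F_in * 100
Moles reacted = 538 - 236 = 302
X = 302 / 538 * 100
= 0.5613 * 100
= 56.13 %

56.13 %


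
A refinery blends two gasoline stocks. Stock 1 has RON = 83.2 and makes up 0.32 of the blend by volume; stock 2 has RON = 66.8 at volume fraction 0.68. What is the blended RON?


Linear blending: RON_blend = sum(vi * RONi)
Contribution 1: 0.32 * 83.2 = 26.624
Contribution 2: 0.68 * 66.8 = 45.424
RON_blend = 26.624 + 45.424 = 72.048

72.048


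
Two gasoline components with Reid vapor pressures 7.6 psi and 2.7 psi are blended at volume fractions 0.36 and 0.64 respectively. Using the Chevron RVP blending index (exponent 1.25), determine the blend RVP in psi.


Chevron index: RVP_blend = (sum xi*RVPi^1.25)^(1/1.25)
RVP^1.25 terms: 0.36 * 7.6^1.25 + 0.64 * 2.7^1.25 = 6.75781
RVP_blend = 6.75781^(1/1.25) = 4.612

4.612 psi


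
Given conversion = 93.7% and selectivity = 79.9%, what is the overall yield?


Overall yield = conversion (%) * selectivity (%) / 100
Conversion = 93.7%, Selectivity = 79.9%
Y = 93.7 * 79.9 / 100
= 74.8663 %

74.8663 %


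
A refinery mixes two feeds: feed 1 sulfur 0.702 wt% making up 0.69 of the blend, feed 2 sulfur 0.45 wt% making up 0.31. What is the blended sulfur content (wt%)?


Linear sulfur blending: S_blend = x1*S1 + x2*S2
Contribution 1: 0.69 * 0.702 = 0.48438 wt%
Contribution 2: 0.31 * 0.45 = 0.1395 wt%
S_blend = 0.48438 + 0.1395 = 0.62388

0.62388 wt%


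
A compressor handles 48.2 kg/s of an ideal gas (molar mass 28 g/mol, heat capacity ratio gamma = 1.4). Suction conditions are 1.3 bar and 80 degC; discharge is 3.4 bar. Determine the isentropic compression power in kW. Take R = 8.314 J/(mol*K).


Isentropic work: W = m*(gamma/(gamma-1))*(R*T1/MW)*((P2/P1)^((gamma-1)/gamma) - 1)
T1 = 80 + 273.15 = 353.15 K
Pressure ratio = 3.4 / 1.3 = 2.61538
Exponent = (1.4 - 1)/1.4 = 0.285714
(P2/P1)^exp - 1 = 2.61538^0.285714 - 1 = 0.31612
W = 48.2 * 1.4 / 0.4 * 8.314 * 353.15 / 28 * 0.31612 = 5592

5592 kW


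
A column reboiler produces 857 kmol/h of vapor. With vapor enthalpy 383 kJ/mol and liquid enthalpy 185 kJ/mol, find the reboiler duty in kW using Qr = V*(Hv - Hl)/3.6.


Qr = 857 * (383 - 185) / 3.6 = 857 * 198 / 3.6 = 47140

47140 kW


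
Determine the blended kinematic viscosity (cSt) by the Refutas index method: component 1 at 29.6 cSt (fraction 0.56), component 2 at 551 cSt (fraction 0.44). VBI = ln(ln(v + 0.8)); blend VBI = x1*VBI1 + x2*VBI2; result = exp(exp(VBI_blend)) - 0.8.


Refutas method: VBN_i = 14.534*ln(ln(visc_i + 0.8)) + 10.975, blended linearly by mass fraction; since VBN is linear in VBI_i = ln(ln(visc_i + 0.8)) and the fractions sum to 1, blend VBI directly: visc = exp(exp(VBI_blend)) - 0.8
VBI_1 = ln(ln(29.6 + 0.8)) = 1.22801
VBI_2 = ln(ln(551 + 0.8)) = 1.84264
VBI_blend = 0.56 * 1.22801 + 0.44 * 1.84264 = 1.49845
visc_blend = exp(exp(1.49845)) - 0.8 = 86.97

86.97 cSt


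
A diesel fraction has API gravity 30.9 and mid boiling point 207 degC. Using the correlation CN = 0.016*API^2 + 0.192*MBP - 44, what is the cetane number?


CN = 0.016 * 30.9^2 + 0.192 * 207 - 44
CN = 15.27696 + 39.744 - 44 = 11.02096

11.02096


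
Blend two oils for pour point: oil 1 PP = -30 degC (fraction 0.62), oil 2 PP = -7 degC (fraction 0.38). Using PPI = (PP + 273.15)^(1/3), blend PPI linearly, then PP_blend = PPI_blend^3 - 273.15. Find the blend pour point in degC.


PPI_1 = (-30 + 273.15)^(1/3) = 6.241535
PPI_2 = (-7 + 273.15)^(1/3) = 6.432436
PPI_blend = 0.62 * 6.241535 + 0.38 * 6.432436 = 6.314077
PP_blend = 6.314077^3 - 273.15 = 251.7269 - 273.15 = -21.42

-21.42 degC


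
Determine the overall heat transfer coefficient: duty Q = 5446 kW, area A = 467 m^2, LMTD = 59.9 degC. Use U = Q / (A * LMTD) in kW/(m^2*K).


From Q = U*A*LMTD, U = Q / (A * LMTD)
U = 5446 / (467 * 59.9) = 5446 / 27973.3 = 0.1947

0.1947 kW/(m^2*K)


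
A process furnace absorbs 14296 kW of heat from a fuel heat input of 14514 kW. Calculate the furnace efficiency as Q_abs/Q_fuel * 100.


Furnace efficiency = Q_absorbed / Q_fuel * 100
= 14296 / 14514 * 100 = 98.50

98.50 %


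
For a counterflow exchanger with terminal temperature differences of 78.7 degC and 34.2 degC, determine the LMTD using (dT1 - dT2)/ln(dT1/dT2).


LMTD = (dT1 - dT2) / ln(dT1/dT2)
= (78.7 - 34.2) / ln(78.7 / 34.2) = 44.5 / 0.833418 = 53.39

53.39 degC


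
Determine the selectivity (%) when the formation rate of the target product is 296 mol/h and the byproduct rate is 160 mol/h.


Selectivity = desired / (desired + undesired) * 100
Total products = 296 + 160 = 456 mol/h
S = 296 / 456 * 100
= 0.6491 * 100
= 64.91 %

64.91 %


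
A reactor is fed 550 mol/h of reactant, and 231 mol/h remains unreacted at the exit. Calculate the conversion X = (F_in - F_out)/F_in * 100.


X = (F_in - F_out) / F_in * 100
Moles reacted = 550 - 231 = 319
X = 319 / 550 * 100
= 0.5800 * 100
= 58.00 %

58.00 %


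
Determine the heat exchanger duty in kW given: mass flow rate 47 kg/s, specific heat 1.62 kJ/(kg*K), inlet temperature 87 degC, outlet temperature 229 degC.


Q = m_dot * cp * delta_T
delta_T = 229 - 87 = 142 K
Q = 47 * 1.62 * 142
= 76.14 * 142
= 10811.88 kW

10811.88 kW


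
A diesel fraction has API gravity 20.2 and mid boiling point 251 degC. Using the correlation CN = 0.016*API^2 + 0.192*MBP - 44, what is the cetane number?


CN = 0.016 * 20.2^2 + 0.192 * 251 - 44
CN = 6.52864 + 48.192 - 44 = 10.72064

10.72064


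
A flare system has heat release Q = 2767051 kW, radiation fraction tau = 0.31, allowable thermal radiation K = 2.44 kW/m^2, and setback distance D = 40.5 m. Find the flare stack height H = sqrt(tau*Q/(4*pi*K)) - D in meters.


tau*Q/(4*pi*K) = 0.31 * 2767051 / (4 * pi * 2.44) = 27975.6
sqrt(27975.6) = 167.259
H = 167.259 - 40.5 = 126.8

126.8 m


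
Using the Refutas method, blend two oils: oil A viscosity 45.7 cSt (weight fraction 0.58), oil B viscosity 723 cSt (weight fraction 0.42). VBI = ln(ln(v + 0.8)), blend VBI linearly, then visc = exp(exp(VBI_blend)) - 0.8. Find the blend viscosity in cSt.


Refutas method: VBN_i = 14.534*ln(ln(visc_i + 0.8)) + 10.975, blended linearly by mass fraction; since VBN is linear in VBI_i = ln(ln(visc_i + 0.8)) and the fractions sum to 1, blend VBI directly: visc = exp(exp(VBI_blend)) - 0.8
VBI_1 = ln(ln(45.7 + 0.8)) = 1.34533
VBI_2 = ln(ln(723 + 0.8)) = 1.88472
VBI_blend = 0.58 * 1.34533 + 0.42 * 1.88472 = 1.57187
visc_blend = exp(exp(1.57187)) - 0.8 = 122.6

122.6 cSt
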